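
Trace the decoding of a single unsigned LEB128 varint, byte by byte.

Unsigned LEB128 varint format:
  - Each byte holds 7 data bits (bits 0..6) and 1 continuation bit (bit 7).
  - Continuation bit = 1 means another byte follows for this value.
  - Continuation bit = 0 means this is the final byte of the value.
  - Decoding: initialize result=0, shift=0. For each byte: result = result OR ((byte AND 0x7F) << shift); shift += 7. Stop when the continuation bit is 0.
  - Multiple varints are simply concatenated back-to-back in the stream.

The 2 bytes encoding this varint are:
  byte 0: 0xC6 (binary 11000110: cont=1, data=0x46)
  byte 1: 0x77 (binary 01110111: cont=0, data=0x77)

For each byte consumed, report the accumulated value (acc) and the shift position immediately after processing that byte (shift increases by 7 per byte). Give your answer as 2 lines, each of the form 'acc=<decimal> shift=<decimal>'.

byte 0=0xC6: payload=0x46=70, contrib = 70<<0 = 70; acc -> 70, shift -> 7
byte 1=0x77: payload=0x77=119, contrib = 119<<7 = 15232; acc -> 15302, shift -> 14

Answer: acc=70 shift=7
acc=15302 shift=14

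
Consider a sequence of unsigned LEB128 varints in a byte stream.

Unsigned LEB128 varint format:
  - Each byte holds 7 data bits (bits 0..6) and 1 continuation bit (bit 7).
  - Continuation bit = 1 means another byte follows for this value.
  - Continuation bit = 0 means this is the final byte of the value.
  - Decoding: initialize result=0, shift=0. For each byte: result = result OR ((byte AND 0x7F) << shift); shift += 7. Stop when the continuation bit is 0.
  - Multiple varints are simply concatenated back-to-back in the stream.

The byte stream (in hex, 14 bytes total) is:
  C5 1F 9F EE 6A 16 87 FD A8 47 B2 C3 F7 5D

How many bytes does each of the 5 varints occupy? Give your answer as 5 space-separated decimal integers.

  byte[0]=0xC5 cont=1 payload=0x45=69: acc |= 69<<0 -> acc=69 shift=7
  byte[1]=0x1F cont=0 payload=0x1F=31: acc |= 31<<7 -> acc=4037 shift=14 [end]
Varint 1: bytes[0:2] = C5 1F -> value 4037 (2 byte(s))
  byte[2]=0x9F cont=1 payload=0x1F=31: acc |= 31<<0 -> acc=31 shift=7
  byte[3]=0xEE cont=1 payload=0x6E=110: acc |= 110<<7 -> acc=14111 shift=14
  byte[4]=0x6A cont=0 payload=0x6A=106: acc |= 106<<14 -> acc=1750815 shift=21 [end]
Varint 2: bytes[2:5] = 9F EE 6A -> value 1750815 (3 byte(s))
  byte[5]=0x16 cont=0 payload=0x16=22: acc |= 22<<0 -> acc=22 shift=7 [end]
Varint 3: bytes[5:6] = 16 -> value 22 (1 byte(s))
  byte[6]=0x87 cont=1 payload=0x07=7: acc |= 7<<0 -> acc=7 shift=7
  byte[7]=0xFD cont=1 payload=0x7D=125: acc |= 125<<7 -> acc=16007 shift=14
  byte[8]=0xA8 cont=1 payload=0x28=40: acc |= 40<<14 -> acc=671367 shift=21
  byte[9]=0x47 cont=0 payload=0x47=71: acc |= 71<<21 -> acc=149569159 shift=28 [end]
Varint 4: bytes[6:10] = 87 FD A8 47 -> value 149569159 (4 byte(s))
  byte[10]=0xB2 cont=1 payload=0x32=50: acc |= 50<<0 -> acc=50 shift=7
  byte[11]=0xC3 cont=1 payload=0x43=67: acc |= 67<<7 -> acc=8626 shift=14
  byte[12]=0xF7 cont=1 payload=0x77=119: acc |= 119<<14 -> acc=1958322 shift=21
  byte[13]=0x5D cont=0 payload=0x5D=93: acc |= 93<<21 -> acc=196993458 shift=28 [end]
Varint 5: bytes[10:14] = B2 C3 F7 5D -> value 196993458 (4 byte(s))

Answer: 2 3 1 4 4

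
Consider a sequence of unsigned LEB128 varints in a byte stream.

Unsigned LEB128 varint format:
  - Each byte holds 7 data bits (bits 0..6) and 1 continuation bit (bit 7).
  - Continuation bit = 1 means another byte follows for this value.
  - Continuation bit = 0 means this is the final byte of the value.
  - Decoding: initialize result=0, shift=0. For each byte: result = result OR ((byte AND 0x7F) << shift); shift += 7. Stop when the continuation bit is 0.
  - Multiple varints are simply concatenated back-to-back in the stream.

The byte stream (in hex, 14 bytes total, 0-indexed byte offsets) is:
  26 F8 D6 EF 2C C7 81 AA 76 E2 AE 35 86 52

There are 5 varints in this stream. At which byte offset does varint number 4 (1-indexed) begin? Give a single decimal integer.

  byte[0]=0x26 cont=0 payload=0x26=38: acc |= 38<<0 -> acc=38 shift=7 [end]
Varint 1: bytes[0:1] = 26 -> value 38 (1 byte(s))
  byte[1]=0xF8 cont=1 payload=0x78=120: acc |= 120<<0 -> acc=120 shift=7
  byte[2]=0xD6 cont=1 payload=0x56=86: acc |= 86<<7 -> acc=11128 shift=14
  byte[3]=0xEF cont=1 payload=0x6F=111: acc |= 111<<14 -> acc=1829752 shift=21
  byte[4]=0x2C cont=0 payload=0x2C=44: acc |= 44<<21 -> acc=94104440 shift=28 [end]
Varint 2: bytes[1:5] = F8 D6 EF 2C -> value 94104440 (4 byte(s))
  byte[5]=0xC7 cont=1 payload=0x47=71: acc |= 71<<0 -> acc=71 shift=7
  byte[6]=0x81 cont=1 payload=0x01=1: acc |= 1<<7 -> acc=199 shift=14
  byte[7]=0xAA cont=1 payload=0x2A=42: acc |= 42<<14 -> acc=688327 shift=21
  byte[8]=0x76 cont=0 payload=0x76=118: acc |= 118<<21 -> acc=248152263 shift=28 [end]
Varint 3: bytes[5:9] = C7 81 AA 76 -> value 248152263 (4 byte(s))
  byte[9]=0xE2 cont=1 payload=0x62=98: acc |= 98<<0 -> acc=98 shift=7
  byte[10]=0xAE cont=1 payload=0x2E=46: acc |= 46<<7 -> acc=5986 shift=14
  byte[11]=0x35 cont=0 payload=0x35=53: acc |= 53<<14 -> acc=874338 shift=21 [end]
Varint 4: bytes[9:12] = E2 AE 35 -> value 874338 (3 byte(s))
  byte[12]=0x86 cont=1 payload=0x06=6: acc |= 6<<0 -> acc=6 shift=7
  byte[13]=0x52 cont=0 payload=0x52=82: acc |= 82<<7 -> acc=10502 shift=14 [end]
Varint 5: bytes[12:14] = 86 52 -> value 10502 (2 byte(s))

Answer: 9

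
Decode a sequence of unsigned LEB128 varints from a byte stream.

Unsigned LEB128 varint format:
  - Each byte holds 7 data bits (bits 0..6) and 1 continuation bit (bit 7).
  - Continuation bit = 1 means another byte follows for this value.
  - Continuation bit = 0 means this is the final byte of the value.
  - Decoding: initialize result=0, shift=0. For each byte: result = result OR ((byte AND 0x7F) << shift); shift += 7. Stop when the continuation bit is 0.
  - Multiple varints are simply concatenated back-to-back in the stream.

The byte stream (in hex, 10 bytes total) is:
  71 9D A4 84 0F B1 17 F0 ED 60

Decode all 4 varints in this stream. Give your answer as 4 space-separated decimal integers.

  byte[0]=0x71 cont=0 payload=0x71=113: acc |= 113<<0 -> acc=113 shift=7 [end]
Varint 1: bytes[0:1] = 71 -> value 113 (1 byte(s))
  byte[1]=0x9D cont=1 payload=0x1D=29: acc |= 29<<0 -> acc=29 shift=7
  byte[2]=0xA4 cont=1 payload=0x24=36: acc |= 36<<7 -> acc=4637 shift=14
  byte[3]=0x84 cont=1 payload=0x04=4: acc |= 4<<14 -> acc=70173 shift=21
  byte[4]=0x0F cont=0 payload=0x0F=15: acc |= 15<<21 -> acc=31527453 shift=28 [end]
Varint 2: bytes[1:5] = 9D A4 84 0F -> value 31527453 (4 byte(s))
  byte[5]=0xB1 cont=1 payload=0x31=49: acc |= 49<<0 -> acc=49 shift=7
  byte[6]=0x17 cont=0 payload=0x17=23: acc |= 23<<7 -> acc=2993 shift=14 [end]
Varint 3: bytes[5:7] = B1 17 -> value 2993 (2 byte(s))
  byte[7]=0xF0 cont=1 payload=0x70=112: acc |= 112<<0 -> acc=112 shift=7
  byte[8]=0xED cont=1 payload=0x6D=109: acc |= 109<<7 -> acc=14064 shift=14
  byte[9]=0x60 cont=0 payload=0x60=96: acc |= 96<<14 -> acc=1586928 shift=21 [end]
Varint 4: bytes[7:10] = F0 ED 60 -> value 1586928 (3 byte(s))

Answer: 113 31527453 2993 1586928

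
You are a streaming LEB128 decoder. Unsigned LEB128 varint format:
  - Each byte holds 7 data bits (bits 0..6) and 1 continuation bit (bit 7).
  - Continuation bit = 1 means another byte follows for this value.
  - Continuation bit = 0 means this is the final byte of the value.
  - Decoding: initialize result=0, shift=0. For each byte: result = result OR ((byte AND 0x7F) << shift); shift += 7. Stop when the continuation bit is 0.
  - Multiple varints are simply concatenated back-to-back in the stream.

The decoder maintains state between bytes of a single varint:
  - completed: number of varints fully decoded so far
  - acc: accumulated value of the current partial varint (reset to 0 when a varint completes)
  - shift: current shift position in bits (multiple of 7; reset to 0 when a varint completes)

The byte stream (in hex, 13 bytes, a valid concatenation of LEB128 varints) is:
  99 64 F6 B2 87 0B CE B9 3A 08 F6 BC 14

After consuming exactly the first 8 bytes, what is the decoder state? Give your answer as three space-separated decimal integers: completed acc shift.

byte[0]=0x99 cont=1 payload=0x19: acc |= 25<<0 -> completed=0 acc=25 shift=7
byte[1]=0x64 cont=0 payload=0x64: varint #1 complete (value=12825); reset -> completed=1 acc=0 shift=0
byte[2]=0xF6 cont=1 payload=0x76: acc |= 118<<0 -> completed=1 acc=118 shift=7
byte[3]=0xB2 cont=1 payload=0x32: acc |= 50<<7 -> completed=1 acc=6518 shift=14
byte[4]=0x87 cont=1 payload=0x07: acc |= 7<<14 -> completed=1 acc=121206 shift=21
byte[5]=0x0B cont=0 payload=0x0B: varint #2 complete (value=23189878); reset -> completed=2 acc=0 shift=0
byte[6]=0xCE cont=1 payload=0x4E: acc |= 78<<0 -> completed=2 acc=78 shift=7
byte[7]=0xB9 cont=1 payload=0x39: acc |= 57<<7 -> completed=2 acc=7374 shift=14

Answer: 2 7374 14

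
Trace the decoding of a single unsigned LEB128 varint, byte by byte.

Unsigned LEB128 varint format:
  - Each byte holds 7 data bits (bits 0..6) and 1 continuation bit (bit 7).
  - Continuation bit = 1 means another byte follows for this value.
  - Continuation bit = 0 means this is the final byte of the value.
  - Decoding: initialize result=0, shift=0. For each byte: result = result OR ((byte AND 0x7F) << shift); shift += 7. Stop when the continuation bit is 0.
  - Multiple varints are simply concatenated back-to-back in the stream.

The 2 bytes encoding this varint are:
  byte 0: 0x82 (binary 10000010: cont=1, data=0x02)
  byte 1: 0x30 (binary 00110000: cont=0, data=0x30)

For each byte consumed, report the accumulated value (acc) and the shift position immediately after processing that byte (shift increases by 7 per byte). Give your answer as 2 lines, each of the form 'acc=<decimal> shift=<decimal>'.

Answer: acc=2 shift=7
acc=6146 shift=14

Derivation:
byte 0=0x82: payload=0x02=2, contrib = 2<<0 = 2; acc -> 2, shift -> 7
byte 1=0x30: payload=0x30=48, contrib = 48<<7 = 6144; acc -> 6146, shift -> 14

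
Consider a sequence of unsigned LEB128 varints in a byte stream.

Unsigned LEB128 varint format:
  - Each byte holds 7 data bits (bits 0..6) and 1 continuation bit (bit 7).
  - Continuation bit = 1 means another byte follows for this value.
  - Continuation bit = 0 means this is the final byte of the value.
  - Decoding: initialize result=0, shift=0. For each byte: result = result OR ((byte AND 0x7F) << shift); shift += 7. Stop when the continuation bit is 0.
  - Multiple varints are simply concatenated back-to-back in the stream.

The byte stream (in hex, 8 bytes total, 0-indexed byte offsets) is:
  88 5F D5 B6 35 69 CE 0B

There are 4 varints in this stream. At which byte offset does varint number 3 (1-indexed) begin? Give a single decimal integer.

  byte[0]=0x88 cont=1 payload=0x08=8: acc |= 8<<0 -> acc=8 shift=7
  byte[1]=0x5F cont=0 payload=0x5F=95: acc |= 95<<7 -> acc=12168 shift=14 [end]
Varint 1: bytes[0:2] = 88 5F -> value 12168 (2 byte(s))
  byte[2]=0xD5 cont=1 payload=0x55=85: acc |= 85<<0 -> acc=85 shift=7
  byte[3]=0xB6 cont=1 payload=0x36=54: acc |= 54<<7 -> acc=6997 shift=14
  byte[4]=0x35 cont=0 payload=0x35=53: acc |= 53<<14 -> acc=875349 shift=21 [end]
Varint 2: bytes[2:5] = D5 B6 35 -> value 875349 (3 byte(s))
  byte[5]=0x69 cont=0 payload=0x69=105: acc |= 105<<0 -> acc=105 shift=7 [end]
Varint 3: bytes[5:6] = 69 -> value 105 (1 byte(s))
  byte[6]=0xCE cont=1 payload=0x4E=78: acc |= 78<<0 -> acc=78 shift=7
  byte[7]=0x0B cont=0 payload=0x0B=11: acc |= 11<<7 -> acc=1486 shift=14 [end]
Varint 4: bytes[6:8] = CE 0B -> value 1486 (2 byte(s))

Answer: 5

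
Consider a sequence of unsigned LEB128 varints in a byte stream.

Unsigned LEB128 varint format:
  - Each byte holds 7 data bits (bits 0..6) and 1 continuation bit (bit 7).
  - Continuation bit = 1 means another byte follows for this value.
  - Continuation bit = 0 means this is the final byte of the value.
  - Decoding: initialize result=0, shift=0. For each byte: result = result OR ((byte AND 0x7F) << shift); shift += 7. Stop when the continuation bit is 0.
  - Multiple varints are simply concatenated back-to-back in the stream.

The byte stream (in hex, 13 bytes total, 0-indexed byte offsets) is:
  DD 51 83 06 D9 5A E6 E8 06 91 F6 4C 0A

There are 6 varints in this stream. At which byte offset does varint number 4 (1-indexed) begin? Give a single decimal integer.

Answer: 6

Derivation:
  byte[0]=0xDD cont=1 payload=0x5D=93: acc |= 93<<0 -> acc=93 shift=7
  byte[1]=0x51 cont=0 payload=0x51=81: acc |= 81<<7 -> acc=10461 shift=14 [end]
Varint 1: bytes[0:2] = DD 51 -> value 10461 (2 byte(s))
  byte[2]=0x83 cont=1 payload=0x03=3: acc |= 3<<0 -> acc=3 shift=7
  byte[3]=0x06 cont=0 payload=0x06=6: acc |= 6<<7 -> acc=771 shift=14 [end]
Varint 2: bytes[2:4] = 83 06 -> value 771 (2 byte(s))
  byte[4]=0xD9 cont=1 payload=0x59=89: acc |= 89<<0 -> acc=89 shift=7
  byte[5]=0x5A cont=0 payload=0x5A=90: acc |= 90<<7 -> acc=11609 shift=14 [end]
Varint 3: bytes[4:6] = D9 5A -> value 11609 (2 byte(s))
  byte[6]=0xE6 cont=1 payload=0x66=102: acc |= 102<<0 -> acc=102 shift=7
  byte[7]=0xE8 cont=1 payload=0x68=104: acc |= 104<<7 -> acc=13414 shift=14
  byte[8]=0x06 cont=0 payload=0x06=6: acc |= 6<<14 -> acc=111718 shift=21 [end]
Varint 4: bytes[6:9] = E6 E8 06 -> value 111718 (3 byte(s))
  byte[9]=0x91 cont=1 payload=0x11=17: acc |= 17<<0 -> acc=17 shift=7
  byte[10]=0xF6 cont=1 payload=0x76=118: acc |= 118<<7 -> acc=15121 shift=14
  byte[11]=0x4C cont=0 payload=0x4C=76: acc |= 76<<14 -> acc=1260305 shift=21 [end]
Varint 5: bytes[9:12] = 91 F6 4C -> value 1260305 (3 byte(s))
  byte[12]=0x0A cont=0 payload=0x0A=10: acc |= 10<<0 -> acc=10 shift=7 [end]
Varint 6: bytes[12:13] = 0A -> value 10 (1 byte(s))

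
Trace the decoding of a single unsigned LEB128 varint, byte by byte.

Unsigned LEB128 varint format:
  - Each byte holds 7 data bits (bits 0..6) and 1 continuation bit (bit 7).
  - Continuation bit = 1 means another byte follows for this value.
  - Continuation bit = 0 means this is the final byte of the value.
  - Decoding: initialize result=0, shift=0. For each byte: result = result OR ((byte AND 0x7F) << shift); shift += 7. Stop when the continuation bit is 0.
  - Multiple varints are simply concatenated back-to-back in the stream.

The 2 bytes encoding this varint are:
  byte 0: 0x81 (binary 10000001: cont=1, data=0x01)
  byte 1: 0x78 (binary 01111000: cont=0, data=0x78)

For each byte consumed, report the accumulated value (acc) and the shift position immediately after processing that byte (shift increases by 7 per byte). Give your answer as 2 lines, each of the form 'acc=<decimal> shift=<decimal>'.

byte 0=0x81: payload=0x01=1, contrib = 1<<0 = 1; acc -> 1, shift -> 7
byte 1=0x78: payload=0x78=120, contrib = 120<<7 = 15360; acc -> 15361, shift -> 14

Answer: acc=1 shift=7
acc=15361 shift=14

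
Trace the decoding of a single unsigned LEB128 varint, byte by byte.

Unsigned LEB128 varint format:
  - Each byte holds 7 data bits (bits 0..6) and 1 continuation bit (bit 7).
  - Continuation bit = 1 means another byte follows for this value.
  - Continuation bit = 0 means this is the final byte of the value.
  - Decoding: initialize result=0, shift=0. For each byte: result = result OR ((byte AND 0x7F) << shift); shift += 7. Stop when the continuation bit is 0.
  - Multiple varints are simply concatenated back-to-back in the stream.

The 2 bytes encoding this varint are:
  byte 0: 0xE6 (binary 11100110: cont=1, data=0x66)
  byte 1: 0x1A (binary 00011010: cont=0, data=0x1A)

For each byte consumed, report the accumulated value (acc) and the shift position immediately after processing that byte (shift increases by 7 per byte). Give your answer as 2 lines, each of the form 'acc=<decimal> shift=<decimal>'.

Answer: acc=102 shift=7
acc=3430 shift=14

Derivation:
byte 0=0xE6: payload=0x66=102, contrib = 102<<0 = 102; acc -> 102, shift -> 7
byte 1=0x1A: payload=0x1A=26, contrib = 26<<7 = 3328; acc -> 3430, shift -> 14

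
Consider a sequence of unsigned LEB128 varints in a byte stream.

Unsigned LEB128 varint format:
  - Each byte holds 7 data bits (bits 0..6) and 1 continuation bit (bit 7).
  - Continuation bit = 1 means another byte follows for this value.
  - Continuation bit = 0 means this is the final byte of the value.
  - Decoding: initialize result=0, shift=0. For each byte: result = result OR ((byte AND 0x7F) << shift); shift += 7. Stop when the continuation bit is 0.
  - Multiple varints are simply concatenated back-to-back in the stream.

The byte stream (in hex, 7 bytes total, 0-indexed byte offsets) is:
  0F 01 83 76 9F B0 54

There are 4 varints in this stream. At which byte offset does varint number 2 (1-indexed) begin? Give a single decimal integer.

Answer: 1

Derivation:
  byte[0]=0x0F cont=0 payload=0x0F=15: acc |= 15<<0 -> acc=15 shift=7 [end]
Varint 1: bytes[0:1] = 0F -> value 15 (1 byte(s))
  byte[1]=0x01 cont=0 payload=0x01=1: acc |= 1<<0 -> acc=1 shift=7 [end]
Varint 2: bytes[1:2] = 01 -> value 1 (1 byte(s))
  byte[2]=0x83 cont=1 payload=0x03=3: acc |= 3<<0 -> acc=3 shift=7
  byte[3]=0x76 cont=0 payload=0x76=118: acc |= 118<<7 -> acc=15107 shift=14 [end]
Varint 3: bytes[2:4] = 83 76 -> value 15107 (2 byte(s))
  byte[4]=0x9F cont=1 payload=0x1F=31: acc |= 31<<0 -> acc=31 shift=7
  byte[5]=0xB0 cont=1 payload=0x30=48: acc |= 48<<7 -> acc=6175 shift=14
  byte[6]=0x54 cont=0 payload=0x54=84: acc |= 84<<14 -> acc=1382431 shift=21 [end]
Varint 4: bytes[4:7] = 9F B0 54 -> value 1382431 (3 byte(s))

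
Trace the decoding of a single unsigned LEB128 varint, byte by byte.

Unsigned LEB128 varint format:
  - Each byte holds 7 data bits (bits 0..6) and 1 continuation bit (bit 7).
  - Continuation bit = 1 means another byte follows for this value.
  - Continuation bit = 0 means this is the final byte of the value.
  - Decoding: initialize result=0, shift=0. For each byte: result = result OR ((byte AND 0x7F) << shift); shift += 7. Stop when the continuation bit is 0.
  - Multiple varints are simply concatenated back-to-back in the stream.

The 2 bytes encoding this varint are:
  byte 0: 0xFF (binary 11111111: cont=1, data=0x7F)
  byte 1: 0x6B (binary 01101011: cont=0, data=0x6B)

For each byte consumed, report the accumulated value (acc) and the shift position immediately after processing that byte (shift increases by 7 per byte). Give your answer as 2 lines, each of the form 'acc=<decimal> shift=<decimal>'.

Answer: acc=127 shift=7
acc=13823 shift=14

Derivation:
byte 0=0xFF: payload=0x7F=127, contrib = 127<<0 = 127; acc -> 127, shift -> 7
byte 1=0x6B: payload=0x6B=107, contrib = 107<<7 = 13696; acc -> 13823, shift -> 14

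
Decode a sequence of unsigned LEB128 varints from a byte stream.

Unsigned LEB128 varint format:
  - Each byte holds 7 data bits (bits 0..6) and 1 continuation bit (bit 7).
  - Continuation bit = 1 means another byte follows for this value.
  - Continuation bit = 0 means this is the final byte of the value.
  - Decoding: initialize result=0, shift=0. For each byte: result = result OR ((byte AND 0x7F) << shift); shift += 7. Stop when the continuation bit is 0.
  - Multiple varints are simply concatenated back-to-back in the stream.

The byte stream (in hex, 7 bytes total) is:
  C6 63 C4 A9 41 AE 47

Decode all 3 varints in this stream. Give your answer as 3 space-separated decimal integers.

  byte[0]=0xC6 cont=1 payload=0x46=70: acc |= 70<<0 -> acc=70 shift=7
  byte[1]=0x63 cont=0 payload=0x63=99: acc |= 99<<7 -> acc=12742 shift=14 [end]
Varint 1: bytes[0:2] = C6 63 -> value 12742 (2 byte(s))
  byte[2]=0xC4 cont=1 payload=0x44=68: acc |= 68<<0 -> acc=68 shift=7
  byte[3]=0xA9 cont=1 payload=0x29=41: acc |= 41<<7 -> acc=5316 shift=14
  byte[4]=0x41 cont=0 payload=0x41=65: acc |= 65<<14 -> acc=1070276 shift=21 [end]
Varint 2: bytes[2:5] = C4 A9 41 -> value 1070276 (3 byte(s))
  byte[5]=0xAE cont=1 payload=0x2E=46: acc |= 46<<0 -> acc=46 shift=7
  byte[6]=0x47 cont=0 payload=0x47=71: acc |= 71<<7 -> acc=9134 shift=14 [end]
Varint 3: bytes[5:7] = AE 47 -> value 9134 (2 byte(s))

Answer: 12742 1070276 9134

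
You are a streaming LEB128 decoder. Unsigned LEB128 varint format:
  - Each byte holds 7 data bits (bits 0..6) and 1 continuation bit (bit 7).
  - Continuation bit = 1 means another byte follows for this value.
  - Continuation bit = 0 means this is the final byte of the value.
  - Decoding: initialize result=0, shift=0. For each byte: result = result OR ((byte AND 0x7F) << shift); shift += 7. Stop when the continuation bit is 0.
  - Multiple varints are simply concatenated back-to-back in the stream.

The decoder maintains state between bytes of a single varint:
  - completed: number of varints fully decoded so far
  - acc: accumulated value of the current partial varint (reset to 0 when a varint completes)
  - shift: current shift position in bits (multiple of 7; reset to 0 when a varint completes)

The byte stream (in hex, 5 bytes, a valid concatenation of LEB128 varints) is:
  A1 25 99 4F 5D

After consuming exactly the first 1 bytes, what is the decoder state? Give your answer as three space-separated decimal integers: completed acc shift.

Answer: 0 33 7

Derivation:
byte[0]=0xA1 cont=1 payload=0x21: acc |= 33<<0 -> completed=0 acc=33 shift=7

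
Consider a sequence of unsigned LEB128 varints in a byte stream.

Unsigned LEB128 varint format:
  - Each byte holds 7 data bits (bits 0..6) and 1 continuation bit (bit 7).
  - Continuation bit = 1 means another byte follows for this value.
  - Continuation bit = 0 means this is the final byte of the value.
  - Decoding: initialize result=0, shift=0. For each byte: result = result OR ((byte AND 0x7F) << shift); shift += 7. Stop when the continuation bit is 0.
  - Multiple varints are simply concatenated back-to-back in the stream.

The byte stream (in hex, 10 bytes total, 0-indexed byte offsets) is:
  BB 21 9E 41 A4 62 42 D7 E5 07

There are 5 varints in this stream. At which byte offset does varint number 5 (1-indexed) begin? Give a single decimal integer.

Answer: 7

Derivation:
  byte[0]=0xBB cont=1 payload=0x3B=59: acc |= 59<<0 -> acc=59 shift=7
  byte[1]=0x21 cont=0 payload=0x21=33: acc |= 33<<7 -> acc=4283 shift=14 [end]
Varint 1: bytes[0:2] = BB 21 -> value 4283 (2 byte(s))
  byte[2]=0x9E cont=1 payload=0x1E=30: acc |= 30<<0 -> acc=30 shift=7
  byte[3]=0x41 cont=0 payload=0x41=65: acc |= 65<<7 -> acc=8350 shift=14 [end]
Varint 2: bytes[2:4] = 9E 41 -> value 8350 (2 byte(s))
  byte[4]=0xA4 cont=1 payload=0x24=36: acc |= 36<<0 -> acc=36 shift=7
  byte[5]=0x62 cont=0 payload=0x62=98: acc |= 98<<7 -> acc=12580 shift=14 [end]
Varint 3: bytes[4:6] = A4 62 -> value 12580 (2 byte(s))
  byte[6]=0x42 cont=0 payload=0x42=66: acc |= 66<<0 -> acc=66 shift=7 [end]
Varint 4: bytes[6:7] = 42 -> value 66 (1 byte(s))
  byte[7]=0xD7 cont=1 payload=0x57=87: acc |= 87<<0 -> acc=87 shift=7
  byte[8]=0xE5 cont=1 payload=0x65=101: acc |= 101<<7 -> acc=13015 shift=14
  byte[9]=0x07 cont=0 payload=0x07=7: acc |= 7<<14 -> acc=127703 shift=21 [end]
Varint 5: bytes[7:10] = D7 E5 07 -> value 127703 (3 byte(s))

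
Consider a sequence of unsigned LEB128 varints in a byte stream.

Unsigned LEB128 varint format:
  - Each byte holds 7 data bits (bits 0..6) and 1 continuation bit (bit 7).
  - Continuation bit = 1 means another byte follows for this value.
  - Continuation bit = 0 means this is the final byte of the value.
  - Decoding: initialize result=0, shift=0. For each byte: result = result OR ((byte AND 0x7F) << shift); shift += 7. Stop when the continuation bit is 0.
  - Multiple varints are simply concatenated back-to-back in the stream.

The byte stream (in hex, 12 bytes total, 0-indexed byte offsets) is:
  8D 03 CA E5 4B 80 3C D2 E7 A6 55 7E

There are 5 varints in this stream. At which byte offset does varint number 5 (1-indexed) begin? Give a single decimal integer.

Answer: 11

Derivation:
  byte[0]=0x8D cont=1 payload=0x0D=13: acc |= 13<<0 -> acc=13 shift=7
  byte[1]=0x03 cont=0 payload=0x03=3: acc |= 3<<7 -> acc=397 shift=14 [end]
Varint 1: bytes[0:2] = 8D 03 -> value 397 (2 byte(s))
  byte[2]=0xCA cont=1 payload=0x4A=74: acc |= 74<<0 -> acc=74 shift=7
  byte[3]=0xE5 cont=1 payload=0x65=101: acc |= 101<<7 -> acc=13002 shift=14
  byte[4]=0x4B cont=0 payload=0x4B=75: acc |= 75<<14 -> acc=1241802 shift=21 [end]
Varint 2: bytes[2:5] = CA E5 4B -> value 1241802 (3 byte(s))
  byte[5]=0x80 cont=1 payload=0x00=0: acc |= 0<<0 -> acc=0 shift=7
  byte[6]=0x3C cont=0 payload=0x3C=60: acc |= 60<<7 -> acc=7680 shift=14 [end]
Varint 3: bytes[5:7] = 80 3C -> value 7680 (2 byte(s))
  byte[7]=0xD2 cont=1 payload=0x52=82: acc |= 82<<0 -> acc=82 shift=7
  byte[8]=0xE7 cont=1 payload=0x67=103: acc |= 103<<7 -> acc=13266 shift=14
  byte[9]=0xA6 cont=1 payload=0x26=38: acc |= 38<<14 -> acc=635858 shift=21
  byte[10]=0x55 cont=0 payload=0x55=85: acc |= 85<<21 -> acc=178893778 shift=28 [end]
Varint 4: bytes[7:11] = D2 E7 A6 55 -> value 178893778 (4 byte(s))
  byte[11]=0x7E cont=0 payload=0x7E=126: acc |= 126<<0 -> acc=126 shift=7 [end]
Varint 5: bytes[11:12] = 7E -> value 126 (1 byte(s))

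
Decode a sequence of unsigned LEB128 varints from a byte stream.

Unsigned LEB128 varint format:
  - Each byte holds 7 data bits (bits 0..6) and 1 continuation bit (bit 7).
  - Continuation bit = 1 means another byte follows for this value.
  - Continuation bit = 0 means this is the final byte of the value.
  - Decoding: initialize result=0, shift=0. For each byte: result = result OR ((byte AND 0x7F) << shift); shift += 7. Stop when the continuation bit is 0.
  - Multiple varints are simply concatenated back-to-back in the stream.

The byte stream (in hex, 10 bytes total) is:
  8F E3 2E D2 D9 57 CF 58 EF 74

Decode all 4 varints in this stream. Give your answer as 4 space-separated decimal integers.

Answer: 766351 1436882 11343 14959

Derivation:
  byte[0]=0x8F cont=1 payload=0x0F=15: acc |= 15<<0 -> acc=15 shift=7
  byte[1]=0xE3 cont=1 payload=0x63=99: acc |= 99<<7 -> acc=12687 shift=14
  byte[2]=0x2E cont=0 payload=0x2E=46: acc |= 46<<14 -> acc=766351 shift=21 [end]
Varint 1: bytes[0:3] = 8F E3 2E -> value 766351 (3 byte(s))
  byte[3]=0xD2 cont=1 payload=0x52=82: acc |= 82<<0 -> acc=82 shift=7
  byte[4]=0xD9 cont=1 payload=0x59=89: acc |= 89<<7 -> acc=11474 shift=14
  byte[5]=0x57 cont=0 payload=0x57=87: acc |= 87<<14 -> acc=1436882 shift=21 [end]
Varint 2: bytes[3:6] = D2 D9 57 -> value 1436882 (3 byte(s))
  byte[6]=0xCF cont=1 payload=0x4F=79: acc |= 79<<0 -> acc=79 shift=7
  byte[7]=0x58 cont=0 payload=0x58=88: acc |= 88<<7 -> acc=11343 shift=14 [end]
Varint 3: bytes[6:8] = CF 58 -> value 11343 (2 byte(s))
  byte[8]=0xEF cont=1 payload=0x6F=111: acc |= 111<<0 -> acc=111 shift=7
  byte[9]=0x74 cont=0 payload=0x74=116: acc |= 116<<7 -> acc=14959 shift=14 [end]
Varint 4: bytes[8:10] = EF 74 -> value 14959 (2 byte(s))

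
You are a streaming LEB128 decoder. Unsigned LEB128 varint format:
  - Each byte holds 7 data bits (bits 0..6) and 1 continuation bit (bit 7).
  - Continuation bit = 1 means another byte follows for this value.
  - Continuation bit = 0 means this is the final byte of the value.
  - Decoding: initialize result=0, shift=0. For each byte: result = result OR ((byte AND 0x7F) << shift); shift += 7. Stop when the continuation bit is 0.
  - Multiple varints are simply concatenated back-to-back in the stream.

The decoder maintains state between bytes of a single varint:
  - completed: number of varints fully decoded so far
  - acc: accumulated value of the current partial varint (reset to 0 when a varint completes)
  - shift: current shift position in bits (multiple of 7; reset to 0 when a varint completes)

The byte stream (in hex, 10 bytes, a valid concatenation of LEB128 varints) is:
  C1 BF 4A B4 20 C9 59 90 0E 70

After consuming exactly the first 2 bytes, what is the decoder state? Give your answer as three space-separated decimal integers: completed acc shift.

Answer: 0 8129 14

Derivation:
byte[0]=0xC1 cont=1 payload=0x41: acc |= 65<<0 -> completed=0 acc=65 shift=7
byte[1]=0xBF cont=1 payload=0x3F: acc |= 63<<7 -> completed=0 acc=8129 shift=14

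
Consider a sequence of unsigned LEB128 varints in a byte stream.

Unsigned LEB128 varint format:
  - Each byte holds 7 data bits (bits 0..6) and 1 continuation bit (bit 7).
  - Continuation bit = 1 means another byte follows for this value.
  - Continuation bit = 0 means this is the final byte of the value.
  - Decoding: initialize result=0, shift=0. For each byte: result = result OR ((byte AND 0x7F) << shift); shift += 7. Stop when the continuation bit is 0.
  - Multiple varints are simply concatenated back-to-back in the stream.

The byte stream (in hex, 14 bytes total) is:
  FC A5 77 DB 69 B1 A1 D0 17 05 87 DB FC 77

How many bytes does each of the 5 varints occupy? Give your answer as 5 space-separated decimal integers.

  byte[0]=0xFC cont=1 payload=0x7C=124: acc |= 124<<0 -> acc=124 shift=7
  byte[1]=0xA5 cont=1 payload=0x25=37: acc |= 37<<7 -> acc=4860 shift=14
  byte[2]=0x77 cont=0 payload=0x77=119: acc |= 119<<14 -> acc=1954556 shift=21 [end]
Varint 1: bytes[0:3] = FC A5 77 -> value 1954556 (3 byte(s))
  byte[3]=0xDB cont=1 payload=0x5B=91: acc |= 91<<0 -> acc=91 shift=7
  byte[4]=0x69 cont=0 payload=0x69=105: acc |= 105<<7 -> acc=13531 shift=14 [end]
Varint 2: bytes[3:5] = DB 69 -> value 13531 (2 byte(s))
  byte[5]=0xB1 cont=1 payload=0x31=49: acc |= 49<<0 -> acc=49 shift=7
  byte[6]=0xA1 cont=1 payload=0x21=33: acc |= 33<<7 -> acc=4273 shift=14
  byte[7]=0xD0 cont=1 payload=0x50=80: acc |= 80<<14 -> acc=1314993 shift=21
  byte[8]=0x17 cont=0 payload=0x17=23: acc |= 23<<21 -> acc=49549489 shift=28 [end]
Varint 3: bytes[5:9] = B1 A1 D0 17 -> value 49549489 (4 byte(s))
  byte[9]=0x05 cont=0 payload=0x05=5: acc |= 5<<0 -> acc=5 shift=7 [end]
Varint 4: bytes[9:10] = 05 -> value 5 (1 byte(s))
  byte[10]=0x87 cont=1 payload=0x07=7: acc |= 7<<0 -> acc=7 shift=7
  byte[11]=0xDB cont=1 payload=0x5B=91: acc |= 91<<7 -> acc=11655 shift=14
  byte[12]=0xFC cont=1 payload=0x7C=124: acc |= 124<<14 -> acc=2043271 shift=21
  byte[13]=0x77 cont=0 payload=0x77=119: acc |= 119<<21 -> acc=251604359 shift=28 [end]
Varint 5: bytes[10:14] = 87 DB FC 77 -> value 251604359 (4 byte(s))

Answer: 3 2 4 1 4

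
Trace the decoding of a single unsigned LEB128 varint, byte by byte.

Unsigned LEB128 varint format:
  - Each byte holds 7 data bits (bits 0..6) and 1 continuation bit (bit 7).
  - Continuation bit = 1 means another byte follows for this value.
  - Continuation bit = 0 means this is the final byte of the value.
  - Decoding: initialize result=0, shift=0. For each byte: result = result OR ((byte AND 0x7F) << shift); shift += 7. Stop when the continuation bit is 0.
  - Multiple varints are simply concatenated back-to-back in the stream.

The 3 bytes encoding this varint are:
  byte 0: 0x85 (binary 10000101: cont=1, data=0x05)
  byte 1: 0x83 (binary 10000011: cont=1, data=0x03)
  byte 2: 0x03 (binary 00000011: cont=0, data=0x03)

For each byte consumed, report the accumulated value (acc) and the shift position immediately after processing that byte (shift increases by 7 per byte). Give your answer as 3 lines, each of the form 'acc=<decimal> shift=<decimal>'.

byte 0=0x85: payload=0x05=5, contrib = 5<<0 = 5; acc -> 5, shift -> 7
byte 1=0x83: payload=0x03=3, contrib = 3<<7 = 384; acc -> 389, shift -> 14
byte 2=0x03: payload=0x03=3, contrib = 3<<14 = 49152; acc -> 49541, shift -> 21

Answer: acc=5 shift=7
acc=389 shift=14
acc=49541 shift=21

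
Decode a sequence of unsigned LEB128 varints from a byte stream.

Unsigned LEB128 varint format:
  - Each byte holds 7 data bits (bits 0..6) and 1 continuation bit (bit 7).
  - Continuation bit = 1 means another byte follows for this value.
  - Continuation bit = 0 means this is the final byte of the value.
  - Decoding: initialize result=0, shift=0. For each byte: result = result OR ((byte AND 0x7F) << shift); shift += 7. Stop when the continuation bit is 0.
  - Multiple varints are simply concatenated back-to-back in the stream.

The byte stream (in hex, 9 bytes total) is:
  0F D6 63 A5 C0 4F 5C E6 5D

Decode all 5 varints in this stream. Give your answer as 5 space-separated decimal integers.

Answer: 15 12758 1302565 92 12006

Derivation:
  byte[0]=0x0F cont=0 payload=0x0F=15: acc |= 15<<0 -> acc=15 shift=7 [end]
Varint 1: bytes[0:1] = 0F -> value 15 (1 byte(s))
  byte[1]=0xD6 cont=1 payload=0x56=86: acc |= 86<<0 -> acc=86 shift=7
  byte[2]=0x63 cont=0 payload=0x63=99: acc |= 99<<7 -> acc=12758 shift=14 [end]
Varint 2: bytes[1:3] = D6 63 -> value 12758 (2 byte(s))
  byte[3]=0xA5 cont=1 payload=0x25=37: acc |= 37<<0 -> acc=37 shift=7
  byte[4]=0xC0 cont=1 payload=0x40=64: acc |= 64<<7 -> acc=8229 shift=14
  byte[5]=0x4F cont=0 payload=0x4F=79: acc |= 79<<14 -> acc=1302565 shift=21 [end]
Varint 3: bytes[3:6] = A5 C0 4F -> value 1302565 (3 byte(s))
  byte[6]=0x5C cont=0 payload=0x5C=92: acc |= 92<<0 -> acc=92 shift=7 [end]
Varint 4: bytes[6:7] = 5C -> value 92 (1 byte(s))
  byte[7]=0xE6 cont=1 payload=0x66=102: acc |= 102<<0 -> acc=102 shift=7
  byte[8]=0x5D cont=0 payload=0x5D=93: acc |= 93<<7 -> acc=12006 shift=14 [end]
Varint 5: bytes[7:9] = E6 5D -> value 12006 (2 byte(s))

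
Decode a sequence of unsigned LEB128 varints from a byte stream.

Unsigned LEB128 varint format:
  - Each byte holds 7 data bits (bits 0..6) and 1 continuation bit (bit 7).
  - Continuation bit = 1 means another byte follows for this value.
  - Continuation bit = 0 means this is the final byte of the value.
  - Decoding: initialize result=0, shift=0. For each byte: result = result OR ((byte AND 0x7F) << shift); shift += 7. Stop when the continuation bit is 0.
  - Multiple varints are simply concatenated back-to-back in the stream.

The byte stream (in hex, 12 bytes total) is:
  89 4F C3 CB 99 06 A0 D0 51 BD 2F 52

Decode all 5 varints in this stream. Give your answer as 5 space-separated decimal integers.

  byte[0]=0x89 cont=1 payload=0x09=9: acc |= 9<<0 -> acc=9 shift=7
  byte[1]=0x4F cont=0 payload=0x4F=79: acc |= 79<<7 -> acc=10121 shift=14 [end]
Varint 1: bytes[0:2] = 89 4F -> value 10121 (2 byte(s))
  byte[2]=0xC3 cont=1 payload=0x43=67: acc |= 67<<0 -> acc=67 shift=7
  byte[3]=0xCB cont=1 payload=0x4B=75: acc |= 75<<7 -> acc=9667 shift=14
  byte[4]=0x99 cont=1 payload=0x19=25: acc |= 25<<14 -> acc=419267 shift=21
  byte[5]=0x06 cont=0 payload=0x06=6: acc |= 6<<21 -> acc=13002179 shift=28 [end]
Varint 2: bytes[2:6] = C3 CB 99 06 -> value 13002179 (4 byte(s))
  byte[6]=0xA0 cont=1 payload=0x20=32: acc |= 32<<0 -> acc=32 shift=7
  byte[7]=0xD0 cont=1 payload=0x50=80: acc |= 80<<7 -> acc=10272 shift=14
  byte[8]=0x51 cont=0 payload=0x51=81: acc |= 81<<14 -> acc=1337376 shift=21 [end]
Varint 3: bytes[6:9] = A0 D0 51 -> value 1337376 (3 byte(s))
  byte[9]=0xBD cont=1 payload=0x3D=61: acc |= 61<<0 -> acc=61 shift=7
  byte[10]=0x2F cont=0 payload=0x2F=47: acc |= 47<<7 -> acc=6077 shift=14 [end]
Varint 4: bytes[9:11] = BD 2F -> value 6077 (2 byte(s))
  byte[11]=0x52 cont=0 payload=0x52=82: acc |= 82<<0 -> acc=82 shift=7 [end]
Varint 5: bytes[11:12] = 52 -> value 82 (1 byte(s))

Answer: 10121 13002179 1337376 6077 82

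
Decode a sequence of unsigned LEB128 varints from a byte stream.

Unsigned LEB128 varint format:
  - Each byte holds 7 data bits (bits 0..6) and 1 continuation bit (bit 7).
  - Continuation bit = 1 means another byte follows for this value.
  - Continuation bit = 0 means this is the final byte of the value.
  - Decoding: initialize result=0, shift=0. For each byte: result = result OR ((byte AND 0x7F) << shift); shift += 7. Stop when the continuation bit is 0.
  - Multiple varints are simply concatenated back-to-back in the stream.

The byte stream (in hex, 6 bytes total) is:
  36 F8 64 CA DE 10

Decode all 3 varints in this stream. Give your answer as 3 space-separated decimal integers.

Answer: 54 12920 274250

Derivation:
  byte[0]=0x36 cont=0 payload=0x36=54: acc |= 54<<0 -> acc=54 shift=7 [end]
Varint 1: bytes[0:1] = 36 -> value 54 (1 byte(s))
  byte[1]=0xF8 cont=1 payload=0x78=120: acc |= 120<<0 -> acc=120 shift=7
  byte[2]=0x64 cont=0 payload=0x64=100: acc |= 100<<7 -> acc=12920 shift=14 [end]
Varint 2: bytes[1:3] = F8 64 -> value 12920 (2 byte(s))
  byte[3]=0xCA cont=1 payload=0x4A=74: acc |= 74<<0 -> acc=74 shift=7
  byte[4]=0xDE cont=1 payload=0x5E=94: acc |= 94<<7 -> acc=12106 shift=14
  byte[5]=0x10 cont=0 payload=0x10=16: acc |= 16<<14 -> acc=274250 shift=21 [end]
Varint 3: bytes[3:6] = CA DE 10 -> value 274250 (3 byte(s))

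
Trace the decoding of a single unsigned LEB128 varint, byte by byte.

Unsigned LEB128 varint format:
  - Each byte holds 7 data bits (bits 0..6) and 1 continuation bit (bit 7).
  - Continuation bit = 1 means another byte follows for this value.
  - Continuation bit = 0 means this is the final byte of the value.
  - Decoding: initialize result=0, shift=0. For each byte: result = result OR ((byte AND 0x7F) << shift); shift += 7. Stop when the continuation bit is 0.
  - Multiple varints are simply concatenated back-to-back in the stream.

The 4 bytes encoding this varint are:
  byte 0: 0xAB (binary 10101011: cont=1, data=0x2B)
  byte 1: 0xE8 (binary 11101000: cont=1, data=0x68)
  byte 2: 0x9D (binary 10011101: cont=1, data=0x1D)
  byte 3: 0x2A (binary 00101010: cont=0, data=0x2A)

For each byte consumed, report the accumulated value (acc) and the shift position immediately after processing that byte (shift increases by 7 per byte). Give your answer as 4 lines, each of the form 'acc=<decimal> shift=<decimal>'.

byte 0=0xAB: payload=0x2B=43, contrib = 43<<0 = 43; acc -> 43, shift -> 7
byte 1=0xE8: payload=0x68=104, contrib = 104<<7 = 13312; acc -> 13355, shift -> 14
byte 2=0x9D: payload=0x1D=29, contrib = 29<<14 = 475136; acc -> 488491, shift -> 21
byte 3=0x2A: payload=0x2A=42, contrib = 42<<21 = 88080384; acc -> 88568875, shift -> 28

Answer: acc=43 shift=7
acc=13355 shift=14
acc=488491 shift=21
acc=88568875 shift=28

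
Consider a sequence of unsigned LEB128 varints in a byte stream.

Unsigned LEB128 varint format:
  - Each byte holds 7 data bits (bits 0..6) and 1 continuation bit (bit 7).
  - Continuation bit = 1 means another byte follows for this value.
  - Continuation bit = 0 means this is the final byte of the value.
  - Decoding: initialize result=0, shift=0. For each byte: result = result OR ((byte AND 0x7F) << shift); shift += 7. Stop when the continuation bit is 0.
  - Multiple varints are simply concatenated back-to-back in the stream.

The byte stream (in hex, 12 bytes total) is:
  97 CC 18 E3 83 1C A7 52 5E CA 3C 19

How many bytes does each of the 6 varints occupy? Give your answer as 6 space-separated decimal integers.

Answer: 3 3 2 1 2 1

Derivation:
  byte[0]=0x97 cont=1 payload=0x17=23: acc |= 23<<0 -> acc=23 shift=7
  byte[1]=0xCC cont=1 payload=0x4C=76: acc |= 76<<7 -> acc=9751 shift=14
  byte[2]=0x18 cont=0 payload=0x18=24: acc |= 24<<14 -> acc=402967 shift=21 [end]
Varint 1: bytes[0:3] = 97 CC 18 -> value 402967 (3 byte(s))
  byte[3]=0xE3 cont=1 payload=0x63=99: acc |= 99<<0 -> acc=99 shift=7
  byte[4]=0x83 cont=1 payload=0x03=3: acc |= 3<<7 -> acc=483 shift=14
  byte[5]=0x1C cont=0 payload=0x1C=28: acc |= 28<<14 -> acc=459235 shift=21 [end]
Varint 2: bytes[3:6] = E3 83 1C -> value 459235 (3 byte(s))
  byte[6]=0xA7 cont=1 payload=0x27=39: acc |= 39<<0 -> acc=39 shift=7
  byte[7]=0x52 cont=0 payload=0x52=82: acc |= 82<<7 -> acc=10535 shift=14 [end]
Varint 3: bytes[6:8] = A7 52 -> value 10535 (2 byte(s))
  byte[8]=0x5E cont=0 payload=0x5E=94: acc |= 94<<0 -> acc=94 shift=7 [end]
Varint 4: bytes[8:9] = 5E -> value 94 (1 byte(s))
  byte[9]=0xCA cont=1 payload=0x4A=74: acc |= 74<<0 -> acc=74 shift=7
  byte[10]=0x3C cont=0 payload=0x3C=60: acc |= 60<<7 -> acc=7754 shift=14 [end]
Varint 5: bytes[9:11] = CA 3C -> value 7754 (2 byte(s))
  byte[11]=0x19 cont=0 payload=0x19=25: acc |= 25<<0 -> acc=25 shift=7 [end]
Varint 6: bytes[11:12] = 19 -> value 25 (1 byte(s))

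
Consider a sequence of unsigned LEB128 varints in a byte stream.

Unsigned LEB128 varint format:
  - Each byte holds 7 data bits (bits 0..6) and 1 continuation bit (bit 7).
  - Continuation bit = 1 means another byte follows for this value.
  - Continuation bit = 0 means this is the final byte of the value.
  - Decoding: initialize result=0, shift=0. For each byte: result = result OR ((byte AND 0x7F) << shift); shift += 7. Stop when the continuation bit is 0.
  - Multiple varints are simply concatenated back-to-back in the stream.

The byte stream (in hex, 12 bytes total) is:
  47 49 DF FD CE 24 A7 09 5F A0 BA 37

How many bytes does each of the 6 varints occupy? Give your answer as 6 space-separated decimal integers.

Answer: 1 1 4 2 1 3

Derivation:
  byte[0]=0x47 cont=0 payload=0x47=71: acc |= 71<<0 -> acc=71 shift=7 [end]
Varint 1: bytes[0:1] = 47 -> value 71 (1 byte(s))
  byte[1]=0x49 cont=0 payload=0x49=73: acc |= 73<<0 -> acc=73 shift=7 [end]
Varint 2: bytes[1:2] = 49 -> value 73 (1 byte(s))
  byte[2]=0xDF cont=1 payload=0x5F=95: acc |= 95<<0 -> acc=95 shift=7
  byte[3]=0xFD cont=1 payload=0x7D=125: acc |= 125<<7 -> acc=16095 shift=14
  byte[4]=0xCE cont=1 payload=0x4E=78: acc |= 78<<14 -> acc=1294047 shift=21
  byte[5]=0x24 cont=0 payload=0x24=36: acc |= 36<<21 -> acc=76791519 shift=28 [end]
Varint 3: bytes[2:6] = DF FD CE 24 -> value 76791519 (4 byte(s))
  byte[6]=0xA7 cont=1 payload=0x27=39: acc |= 39<<0 -> acc=39 shift=7
  byte[7]=0x09 cont=0 payload=0x09=9: acc |= 9<<7 -> acc=1191 shift=14 [end]
Varint 4: bytes[6:8] = A7 09 -> value 1191 (2 byte(s))
  byte[8]=0x5F cont=0 payload=0x5F=95: acc |= 95<<0 -> acc=95 shift=7 [end]
Varint 5: bytes[8:9] = 5F -> value 95 (1 byte(s))
  byte[9]=0xA0 cont=1 payload=0x20=32: acc |= 32<<0 -> acc=32 shift=7
  byte[10]=0xBA cont=1 payload=0x3A=58: acc |= 58<<7 -> acc=7456 shift=14
  byte[11]=0x37 cont=0 payload=0x37=55: acc |= 55<<14 -> acc=908576 shift=21 [end]
Varint 6: bytes[9:12] = A0 BA 37 -> value 908576 (3 byte(s))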